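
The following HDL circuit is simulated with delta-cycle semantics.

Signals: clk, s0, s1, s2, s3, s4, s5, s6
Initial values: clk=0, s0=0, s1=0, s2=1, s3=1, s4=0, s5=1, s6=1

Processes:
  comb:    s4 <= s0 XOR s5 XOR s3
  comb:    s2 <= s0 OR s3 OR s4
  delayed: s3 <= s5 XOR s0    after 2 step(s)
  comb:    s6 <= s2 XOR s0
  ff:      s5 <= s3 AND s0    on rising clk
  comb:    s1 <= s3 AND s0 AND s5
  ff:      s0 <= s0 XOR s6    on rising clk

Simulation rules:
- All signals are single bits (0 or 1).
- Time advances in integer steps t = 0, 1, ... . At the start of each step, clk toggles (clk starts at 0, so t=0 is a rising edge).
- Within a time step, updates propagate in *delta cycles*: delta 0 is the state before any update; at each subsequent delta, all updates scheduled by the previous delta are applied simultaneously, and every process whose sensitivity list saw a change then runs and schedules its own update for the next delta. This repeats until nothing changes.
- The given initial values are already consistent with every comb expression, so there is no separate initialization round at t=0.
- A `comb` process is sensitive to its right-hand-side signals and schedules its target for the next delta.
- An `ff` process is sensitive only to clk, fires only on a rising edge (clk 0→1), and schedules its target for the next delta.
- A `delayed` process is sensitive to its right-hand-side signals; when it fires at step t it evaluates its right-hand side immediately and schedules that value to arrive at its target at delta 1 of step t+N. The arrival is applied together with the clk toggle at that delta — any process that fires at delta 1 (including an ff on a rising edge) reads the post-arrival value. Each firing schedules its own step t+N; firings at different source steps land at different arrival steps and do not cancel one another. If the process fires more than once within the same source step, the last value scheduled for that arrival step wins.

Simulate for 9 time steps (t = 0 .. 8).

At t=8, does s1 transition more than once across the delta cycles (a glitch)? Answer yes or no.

no

t=0 Δ0: s2=1 clk=0 s6=1 s4=0 s5=1 s0=0 s1=0 s3=1
  Δ1: clk:0→1
  Δ2: s5:1→0, s0:0→1
  Δ3: s6:1→0
  (3Δ to stable)
t=1 Δ0: s2=1 clk=1 s6=0 s4=0 s5=0 s0=1 s1=0 s3=1
  Δ1: clk:1→0
  (1Δ to stable)
t=2 Δ0: s2=1 clk=0 s6=0 s4=0 s5=0 s0=1 s1=0 s3=1
  Δ1: clk:0→1
  Δ2: s5:0→1
  Δ3: s4:0→1, s1:0→1
  (3Δ to stable)
t=3 Δ0: s2=1 clk=1 s6=0 s4=1 s5=1 s0=1 s1=1 s3=1
  Δ1: clk:1→0
  (1Δ to stable)
t=4 Δ0: s2=1 clk=0 s6=0 s4=1 s5=1 s0=1 s1=1 s3=1
  Δ1: clk:0→1, s3:1→0
  Δ2: s4:1→0, s5:1→0, s1:1→0
  Δ3: s4:0→1
  (3Δ to stable)
t=5 Δ0: s2=1 clk=1 s6=0 s4=1 s5=0 s0=1 s1=0 s3=0
  Δ1: clk:1→0
  (1Δ to stable)
t=6 Δ0: s2=1 clk=0 s6=0 s4=1 s5=0 s0=1 s1=0 s3=0
  Δ1: clk:0→1, s3:0→1
  Δ2: s4:1→0, s5:0→1
  Δ3: s4:0→1, s1:0→1
  (3Δ to stable)
t=7 Δ0: s2=1 clk=1 s6=0 s4=1 s5=1 s0=1 s1=1 s3=1
  Δ1: clk:1→0
  (1Δ to stable)
t=8 Δ0: s2=1 clk=0 s6=0 s4=1 s5=1 s0=1 s1=1 s3=1
  Δ1: clk:0→1, s3:1→0
  Δ2: s4:1→0, s5:1→0, s1:1→0
  Δ3: s4:0→1
  (3Δ to stable)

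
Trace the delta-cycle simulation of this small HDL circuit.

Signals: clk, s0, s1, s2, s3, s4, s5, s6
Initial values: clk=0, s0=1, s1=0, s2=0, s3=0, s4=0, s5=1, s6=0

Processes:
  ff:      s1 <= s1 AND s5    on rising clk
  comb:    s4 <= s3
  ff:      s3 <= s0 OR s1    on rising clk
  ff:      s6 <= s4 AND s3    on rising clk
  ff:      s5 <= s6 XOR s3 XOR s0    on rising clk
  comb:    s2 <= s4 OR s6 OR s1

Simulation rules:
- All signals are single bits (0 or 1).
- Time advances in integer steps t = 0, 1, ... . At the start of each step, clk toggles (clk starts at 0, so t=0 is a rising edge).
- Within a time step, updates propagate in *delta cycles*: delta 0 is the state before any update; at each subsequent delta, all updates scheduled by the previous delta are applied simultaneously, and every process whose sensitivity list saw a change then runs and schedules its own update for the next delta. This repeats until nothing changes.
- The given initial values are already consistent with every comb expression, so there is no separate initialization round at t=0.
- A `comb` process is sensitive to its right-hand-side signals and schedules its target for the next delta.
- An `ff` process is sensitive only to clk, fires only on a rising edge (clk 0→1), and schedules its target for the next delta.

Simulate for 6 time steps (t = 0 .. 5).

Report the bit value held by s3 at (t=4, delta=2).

t0.Δ0 s5=1 s0=1 s2=0 s3=0 s4=0 clk=0 s6=0 s1=0
t0.Δ1 s5=1 s0=1 s2=0 s3=0 s4=0 clk=1 s6=0 s1=0
t0.Δ2 s5=1 s0=1 s2=0 s3=1 s4=0 clk=1 s6=0 s1=0
t0.Δ3 s5=1 s0=1 s2=0 s3=1 s4=1 clk=1 s6=0 s1=0
t0.Δ4 s5=1 s0=1 s2=1 s3=1 s4=1 clk=1 s6=0 s1=0
t1.Δ0 s5=1 s0=1 s2=1 s3=1 s4=1 clk=1 s6=0 s1=0
t1.Δ1 s5=1 s0=1 s2=1 s3=1 s4=1 clk=0 s6=0 s1=0
t2.Δ0 s5=1 s0=1 s2=1 s3=1 s4=1 clk=0 s6=0 s1=0
t2.Δ1 s5=1 s0=1 s2=1 s3=1 s4=1 clk=1 s6=0 s1=0
t2.Δ2 s5=0 s0=1 s2=1 s3=1 s4=1 clk=1 s6=1 s1=0
t3.Δ0 s5=0 s0=1 s2=1 s3=1 s4=1 clk=1 s6=1 s1=0
t3.Δ1 s5=0 s0=1 s2=1 s3=1 s4=1 clk=0 s6=1 s1=0
t4.Δ0 s5=0 s0=1 s2=1 s3=1 s4=1 clk=0 s6=1 s1=0
t4.Δ1 s5=0 s0=1 s2=1 s3=1 s4=1 clk=1 s6=1 s1=0
t4.Δ2 s5=1 s0=1 s2=1 s3=1 s4=1 clk=1 s6=1 s1=0
t5.Δ0 s5=1 s0=1 s2=1 s3=1 s4=1 clk=1 s6=1 s1=0
t5.Δ1 s5=1 s0=1 s2=1 s3=1 s4=1 clk=0 s6=1 s1=0

1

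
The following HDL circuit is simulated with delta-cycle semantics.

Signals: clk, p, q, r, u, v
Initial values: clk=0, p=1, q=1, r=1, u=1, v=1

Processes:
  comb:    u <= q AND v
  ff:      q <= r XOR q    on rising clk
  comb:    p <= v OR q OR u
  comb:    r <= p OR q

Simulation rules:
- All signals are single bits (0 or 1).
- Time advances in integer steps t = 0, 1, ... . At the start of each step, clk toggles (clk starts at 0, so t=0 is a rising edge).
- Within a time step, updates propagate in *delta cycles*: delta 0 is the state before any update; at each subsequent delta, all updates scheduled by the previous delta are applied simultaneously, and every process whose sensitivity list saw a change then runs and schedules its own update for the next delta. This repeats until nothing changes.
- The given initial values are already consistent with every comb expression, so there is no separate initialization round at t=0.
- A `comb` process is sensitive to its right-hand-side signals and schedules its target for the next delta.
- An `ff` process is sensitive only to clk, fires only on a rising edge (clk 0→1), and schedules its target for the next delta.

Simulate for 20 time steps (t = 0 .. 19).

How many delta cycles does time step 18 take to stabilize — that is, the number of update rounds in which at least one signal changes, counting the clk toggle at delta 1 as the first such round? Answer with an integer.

t0.Δ0 q=1 v=1 r=1 u=1 clk=0 p=1
t0.Δ1 q=1 v=1 r=1 u=1 clk=1 p=1
t0.Δ2 q=0 v=1 r=1 u=1 clk=1 p=1
t0.Δ3 q=0 v=1 r=1 u=0 clk=1 p=1
t1.Δ0 q=0 v=1 r=1 u=0 clk=1 p=1
t1.Δ1 q=0 v=1 r=1 u=0 clk=0 p=1
t2.Δ0 q=0 v=1 r=1 u=0 clk=0 p=1
t2.Δ1 q=0 v=1 r=1 u=0 clk=1 p=1
t2.Δ2 q=1 v=1 r=1 u=0 clk=1 p=1
t2.Δ3 q=1 v=1 r=1 u=1 clk=1 p=1
t3.Δ0 q=1 v=1 r=1 u=1 clk=1 p=1
t3.Δ1 q=1 v=1 r=1 u=1 clk=0 p=1
t4.Δ0 q=1 v=1 r=1 u=1 clk=0 p=1
t4.Δ1 q=1 v=1 r=1 u=1 clk=1 p=1
t4.Δ2 q=0 v=1 r=1 u=1 clk=1 p=1
t4.Δ3 q=0 v=1 r=1 u=0 clk=1 p=1
t5.Δ0 q=0 v=1 r=1 u=0 clk=1 p=1
t5.Δ1 q=0 v=1 r=1 u=0 clk=0 p=1
t6.Δ0 q=0 v=1 r=1 u=0 clk=0 p=1
t6.Δ1 q=0 v=1 r=1 u=0 clk=1 p=1
t6.Δ2 q=1 v=1 r=1 u=0 clk=1 p=1
t6.Δ3 q=1 v=1 r=1 u=1 clk=1 p=1
t7.Δ0 q=1 v=1 r=1 u=1 clk=1 p=1
t7.Δ1 q=1 v=1 r=1 u=1 clk=0 p=1
t8.Δ0 q=1 v=1 r=1 u=1 clk=0 p=1
t8.Δ1 q=1 v=1 r=1 u=1 clk=1 p=1
t8.Δ2 q=0 v=1 r=1 u=1 clk=1 p=1
t8.Δ3 q=0 v=1 r=1 u=0 clk=1 p=1
t9.Δ0 q=0 v=1 r=1 u=0 clk=1 p=1
t9.Δ1 q=0 v=1 r=1 u=0 clk=0 p=1
t10.Δ0 q=0 v=1 r=1 u=0 clk=0 p=1
t10.Δ1 q=0 v=1 r=1 u=0 clk=1 p=1
t10.Δ2 q=1 v=1 r=1 u=0 clk=1 p=1
t10.Δ3 q=1 v=1 r=1 u=1 clk=1 p=1
t11.Δ0 q=1 v=1 r=1 u=1 clk=1 p=1
t11.Δ1 q=1 v=1 r=1 u=1 clk=0 p=1
t12.Δ0 q=1 v=1 r=1 u=1 clk=0 p=1
t12.Δ1 q=1 v=1 r=1 u=1 clk=1 p=1
t12.Δ2 q=0 v=1 r=1 u=1 clk=1 p=1
t12.Δ3 q=0 v=1 r=1 u=0 clk=1 p=1
t13.Δ0 q=0 v=1 r=1 u=0 clk=1 p=1
t13.Δ1 q=0 v=1 r=1 u=0 clk=0 p=1
t14.Δ0 q=0 v=1 r=1 u=0 clk=0 p=1
t14.Δ1 q=0 v=1 r=1 u=0 clk=1 p=1
t14.Δ2 q=1 v=1 r=1 u=0 clk=1 p=1
t14.Δ3 q=1 v=1 r=1 u=1 clk=1 p=1
t15.Δ0 q=1 v=1 r=1 u=1 clk=1 p=1
t15.Δ1 q=1 v=1 r=1 u=1 clk=0 p=1
t16.Δ0 q=1 v=1 r=1 u=1 clk=0 p=1
t16.Δ1 q=1 v=1 r=1 u=1 clk=1 p=1
t16.Δ2 q=0 v=1 r=1 u=1 clk=1 p=1
t16.Δ3 q=0 v=1 r=1 u=0 clk=1 p=1
t17.Δ0 q=0 v=1 r=1 u=0 clk=1 p=1
t17.Δ1 q=0 v=1 r=1 u=0 clk=0 p=1
t18.Δ0 q=0 v=1 r=1 u=0 clk=0 p=1
t18.Δ1 q=0 v=1 r=1 u=0 clk=1 p=1
t18.Δ2 q=1 v=1 r=1 u=0 clk=1 p=1
t18.Δ3 q=1 v=1 r=1 u=1 clk=1 p=1
t19.Δ0 q=1 v=1 r=1 u=1 clk=1 p=1
t19.Δ1 q=1 v=1 r=1 u=1 clk=0 p=1

3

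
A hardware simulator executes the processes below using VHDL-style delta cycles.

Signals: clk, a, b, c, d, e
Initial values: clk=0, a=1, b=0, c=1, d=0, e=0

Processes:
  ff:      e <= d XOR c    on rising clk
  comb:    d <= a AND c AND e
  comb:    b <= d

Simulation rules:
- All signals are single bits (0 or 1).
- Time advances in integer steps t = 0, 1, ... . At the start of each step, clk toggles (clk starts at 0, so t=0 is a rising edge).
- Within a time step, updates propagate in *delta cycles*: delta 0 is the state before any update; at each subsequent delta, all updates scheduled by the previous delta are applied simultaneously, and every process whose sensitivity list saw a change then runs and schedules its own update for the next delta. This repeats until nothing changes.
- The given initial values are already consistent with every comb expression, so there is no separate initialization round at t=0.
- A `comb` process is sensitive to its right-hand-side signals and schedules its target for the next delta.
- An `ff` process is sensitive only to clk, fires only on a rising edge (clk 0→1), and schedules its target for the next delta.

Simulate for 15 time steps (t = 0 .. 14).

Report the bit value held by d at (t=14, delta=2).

1

[bits: c,b,e,d,a,clk]
t=0: Δ0=100010 Δ1=100011 Δ2=101011 Δ3=101111 Δ4=111111 | 4Δ
t=1: Δ0=111111 Δ1=111110 | 1Δ
t=2: Δ0=111110 Δ1=111111 Δ2=110111 Δ3=110011 Δ4=100011 | 4Δ
t=3: Δ0=100011 Δ1=100010 | 1Δ
t=4: Δ0=100010 Δ1=100011 Δ2=101011 Δ3=101111 Δ4=111111 | 4Δ
t=5: Δ0=111111 Δ1=111110 | 1Δ
t=6: Δ0=111110 Δ1=111111 Δ2=110111 Δ3=110011 Δ4=100011 | 4Δ
t=7: Δ0=100011 Δ1=100010 | 1Δ
t=8: Δ0=100010 Δ1=100011 Δ2=101011 Δ3=101111 Δ4=111111 | 4Δ
t=9: Δ0=111111 Δ1=111110 | 1Δ
t=10: Δ0=111110 Δ1=111111 Δ2=110111 Δ3=110011 Δ4=100011 | 4Δ
t=11: Δ0=100011 Δ1=100010 | 1Δ
t=12: Δ0=100010 Δ1=100011 Δ2=101011 Δ3=101111 Δ4=111111 | 4Δ
t=13: Δ0=111111 Δ1=111110 | 1Δ
t=14: Δ0=111110 Δ1=111111 Δ2=110111 Δ3=110011 Δ4=100011 | 4Δ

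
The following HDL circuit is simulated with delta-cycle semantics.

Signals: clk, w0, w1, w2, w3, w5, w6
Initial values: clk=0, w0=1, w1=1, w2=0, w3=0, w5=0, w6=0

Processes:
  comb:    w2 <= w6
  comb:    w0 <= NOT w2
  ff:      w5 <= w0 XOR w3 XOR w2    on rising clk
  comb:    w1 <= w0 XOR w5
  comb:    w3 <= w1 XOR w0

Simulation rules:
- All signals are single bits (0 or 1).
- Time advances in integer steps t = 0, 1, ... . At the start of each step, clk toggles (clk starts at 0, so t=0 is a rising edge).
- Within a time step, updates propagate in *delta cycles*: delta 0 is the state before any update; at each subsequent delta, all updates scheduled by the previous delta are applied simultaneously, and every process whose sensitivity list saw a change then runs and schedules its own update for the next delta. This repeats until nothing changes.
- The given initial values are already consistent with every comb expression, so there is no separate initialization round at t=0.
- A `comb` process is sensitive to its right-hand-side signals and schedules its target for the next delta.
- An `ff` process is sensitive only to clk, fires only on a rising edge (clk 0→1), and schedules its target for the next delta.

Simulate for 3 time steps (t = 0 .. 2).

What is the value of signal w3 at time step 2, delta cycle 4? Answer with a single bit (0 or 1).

t=0 Δ0: w5=0 clk=0 w2=0 w6=0 w3=0 w1=1 w0=1
  Δ1: clk:0→1
  Δ2: w5:0→1
  Δ3: w1:1→0
  Δ4: w3:0→1
  (4Δ to stable)
t=1 Δ0: w5=1 clk=1 w2=0 w6=0 w3=1 w1=0 w0=1
  Δ1: clk:1→0
  (1Δ to stable)
t=2 Δ0: w5=1 clk=0 w2=0 w6=0 w3=1 w1=0 w0=1
  Δ1: clk:0→1
  Δ2: w5:1→0
  Δ3: w1:0→1
  Δ4: w3:1→0
  (4Δ to stable)

0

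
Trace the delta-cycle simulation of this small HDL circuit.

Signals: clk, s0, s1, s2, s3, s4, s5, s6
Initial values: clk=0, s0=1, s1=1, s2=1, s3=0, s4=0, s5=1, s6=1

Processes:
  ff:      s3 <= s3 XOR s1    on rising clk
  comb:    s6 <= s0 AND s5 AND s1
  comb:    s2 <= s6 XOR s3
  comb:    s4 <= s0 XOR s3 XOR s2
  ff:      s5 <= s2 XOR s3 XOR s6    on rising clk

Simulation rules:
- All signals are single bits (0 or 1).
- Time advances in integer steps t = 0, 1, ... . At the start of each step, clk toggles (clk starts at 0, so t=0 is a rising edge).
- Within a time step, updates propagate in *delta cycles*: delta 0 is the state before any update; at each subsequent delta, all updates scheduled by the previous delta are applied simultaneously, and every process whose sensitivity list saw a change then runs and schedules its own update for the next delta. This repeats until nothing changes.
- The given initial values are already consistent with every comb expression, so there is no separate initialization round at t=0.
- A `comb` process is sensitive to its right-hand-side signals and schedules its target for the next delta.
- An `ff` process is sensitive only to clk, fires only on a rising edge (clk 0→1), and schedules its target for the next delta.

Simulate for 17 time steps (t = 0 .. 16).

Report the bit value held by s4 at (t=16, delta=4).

[bits: s2,s3,s4,s5,s0,s1,clk,s6]
t=0: Δ0=10011101 Δ1=10011111 Δ2=11001111 Δ3=01101110 Δ4=11001110 Δ5=11101110 | 5Δ
t=1: Δ0=11101110 Δ1=11101100 | 1Δ
t=2: Δ0=11101100 Δ1=11101110 Δ2=10101110 Δ3=00001110 Δ4=00101110 | 4Δ
t=3: Δ0=00101110 Δ1=00101100 | 1Δ
t=4: Δ0=00101100 Δ1=00101110 Δ2=01101110 Δ3=11001110 Δ4=11101110 | 4Δ
t=5: Δ0=11101110 Δ1=11101100 | 1Δ
t=6: Δ0=11101100 Δ1=11101110 Δ2=10101110 Δ3=00001110 Δ4=00101110 | 4Δ
t=7: Δ0=00101110 Δ1=00101100 | 1Δ
t=8: Δ0=00101100 Δ1=00101110 Δ2=01101110 Δ3=11001110 Δ4=11101110 | 4Δ
t=9: Δ0=11101110 Δ1=11101100 | 1Δ
t=10: Δ0=11101100 Δ1=11101110 Δ2=10101110 Δ3=00001110 Δ4=00101110 | 4Δ
t=11: Δ0=00101110 Δ1=00101100 | 1Δ
t=12: Δ0=00101100 Δ1=00101110 Δ2=01101110 Δ3=11001110 Δ4=11101110 | 4Δ
t=13: Δ0=11101110 Δ1=11101100 | 1Δ
t=14: Δ0=11101100 Δ1=11101110 Δ2=10101110 Δ3=00001110 Δ4=00101110 | 4Δ
t=15: Δ0=00101110 Δ1=00101100 | 1Δ
t=16: Δ0=00101100 Δ1=00101110 Δ2=01101110 Δ3=11001110 Δ4=11101110 | 4Δ

1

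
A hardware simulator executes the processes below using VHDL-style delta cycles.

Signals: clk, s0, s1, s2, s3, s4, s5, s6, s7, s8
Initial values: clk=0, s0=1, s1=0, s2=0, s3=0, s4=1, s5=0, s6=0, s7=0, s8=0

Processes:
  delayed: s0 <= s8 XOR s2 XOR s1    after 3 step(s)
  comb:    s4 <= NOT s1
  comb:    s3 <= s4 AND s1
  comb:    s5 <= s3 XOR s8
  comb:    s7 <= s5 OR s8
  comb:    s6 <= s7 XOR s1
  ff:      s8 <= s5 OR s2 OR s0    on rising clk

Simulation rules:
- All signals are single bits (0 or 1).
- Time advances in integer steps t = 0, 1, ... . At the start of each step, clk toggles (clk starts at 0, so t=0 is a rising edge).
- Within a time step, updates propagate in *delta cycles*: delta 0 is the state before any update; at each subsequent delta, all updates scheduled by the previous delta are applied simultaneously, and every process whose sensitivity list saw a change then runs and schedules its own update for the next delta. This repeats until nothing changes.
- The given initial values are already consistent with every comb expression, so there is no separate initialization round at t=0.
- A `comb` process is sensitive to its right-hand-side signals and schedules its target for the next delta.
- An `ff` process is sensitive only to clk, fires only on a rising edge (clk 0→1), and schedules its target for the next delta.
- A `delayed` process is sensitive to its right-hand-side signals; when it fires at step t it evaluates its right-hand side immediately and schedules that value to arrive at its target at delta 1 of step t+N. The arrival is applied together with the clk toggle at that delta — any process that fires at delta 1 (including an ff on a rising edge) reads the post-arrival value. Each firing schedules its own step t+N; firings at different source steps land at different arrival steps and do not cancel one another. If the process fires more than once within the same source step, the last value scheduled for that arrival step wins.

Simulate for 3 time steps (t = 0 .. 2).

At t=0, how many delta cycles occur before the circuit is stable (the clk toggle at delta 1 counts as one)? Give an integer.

4

t0.Δ0 s7=0 s0=1 s1=0 s2=0 s8=0 clk=0 s6=0 s4=1 s3=0 s5=0
t0.Δ1 s7=0 s0=1 s1=0 s2=0 s8=0 clk=1 s6=0 s4=1 s3=0 s5=0
t0.Δ2 s7=0 s0=1 s1=0 s2=0 s8=1 clk=1 s6=0 s4=1 s3=0 s5=0
t0.Δ3 s7=1 s0=1 s1=0 s2=0 s8=1 clk=1 s6=0 s4=1 s3=0 s5=1
t0.Δ4 s7=1 s0=1 s1=0 s2=0 s8=1 clk=1 s6=1 s4=1 s3=0 s5=1
t1.Δ0 s7=1 s0=1 s1=0 s2=0 s8=1 clk=1 s6=1 s4=1 s3=0 s5=1
t1.Δ1 s7=1 s0=1 s1=0 s2=0 s8=1 clk=0 s6=1 s4=1 s3=0 s5=1
t2.Δ0 s7=1 s0=1 s1=0 s2=0 s8=1 clk=0 s6=1 s4=1 s3=0 s5=1
t2.Δ1 s7=1 s0=1 s1=0 s2=0 s8=1 clk=1 s6=1 s4=1 s3=0 s5=1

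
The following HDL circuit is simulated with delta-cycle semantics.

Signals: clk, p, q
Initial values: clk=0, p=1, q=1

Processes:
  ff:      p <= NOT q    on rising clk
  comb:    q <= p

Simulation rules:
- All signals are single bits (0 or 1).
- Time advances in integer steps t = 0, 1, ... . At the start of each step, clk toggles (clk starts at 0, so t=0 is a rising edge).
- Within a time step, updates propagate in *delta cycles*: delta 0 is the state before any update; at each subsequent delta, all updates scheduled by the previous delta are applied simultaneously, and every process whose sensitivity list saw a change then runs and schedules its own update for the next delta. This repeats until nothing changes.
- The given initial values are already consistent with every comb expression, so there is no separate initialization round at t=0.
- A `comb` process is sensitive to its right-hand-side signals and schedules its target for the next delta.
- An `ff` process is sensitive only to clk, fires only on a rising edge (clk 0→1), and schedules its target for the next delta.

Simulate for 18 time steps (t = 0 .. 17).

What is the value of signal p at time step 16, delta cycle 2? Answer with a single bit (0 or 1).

[bits: q,clk,p]
t=0: Δ0=101 Δ1=111 Δ2=110 Δ3=010 | 3Δ
t=1: Δ0=010 Δ1=000 | 1Δ
t=2: Δ0=000 Δ1=010 Δ2=011 Δ3=111 | 3Δ
t=3: Δ0=111 Δ1=101 | 1Δ
t=4: Δ0=101 Δ1=111 Δ2=110 Δ3=010 | 3Δ
t=5: Δ0=010 Δ1=000 | 1Δ
t=6: Δ0=000 Δ1=010 Δ2=011 Δ3=111 | 3Δ
t=7: Δ0=111 Δ1=101 | 1Δ
t=8: Δ0=101 Δ1=111 Δ2=110 Δ3=010 | 3Δ
t=9: Δ0=010 Δ1=000 | 1Δ
t=10: Δ0=000 Δ1=010 Δ2=011 Δ3=111 | 3Δ
t=11: Δ0=111 Δ1=101 | 1Δ
t=12: Δ0=101 Δ1=111 Δ2=110 Δ3=010 | 3Δ
t=13: Δ0=010 Δ1=000 | 1Δ
t=14: Δ0=000 Δ1=010 Δ2=011 Δ3=111 | 3Δ
t=15: Δ0=111 Δ1=101 | 1Δ
t=16: Δ0=101 Δ1=111 Δ2=110 Δ3=010 | 3Δ
t=17: Δ0=010 Δ1=000 | 1Δ

0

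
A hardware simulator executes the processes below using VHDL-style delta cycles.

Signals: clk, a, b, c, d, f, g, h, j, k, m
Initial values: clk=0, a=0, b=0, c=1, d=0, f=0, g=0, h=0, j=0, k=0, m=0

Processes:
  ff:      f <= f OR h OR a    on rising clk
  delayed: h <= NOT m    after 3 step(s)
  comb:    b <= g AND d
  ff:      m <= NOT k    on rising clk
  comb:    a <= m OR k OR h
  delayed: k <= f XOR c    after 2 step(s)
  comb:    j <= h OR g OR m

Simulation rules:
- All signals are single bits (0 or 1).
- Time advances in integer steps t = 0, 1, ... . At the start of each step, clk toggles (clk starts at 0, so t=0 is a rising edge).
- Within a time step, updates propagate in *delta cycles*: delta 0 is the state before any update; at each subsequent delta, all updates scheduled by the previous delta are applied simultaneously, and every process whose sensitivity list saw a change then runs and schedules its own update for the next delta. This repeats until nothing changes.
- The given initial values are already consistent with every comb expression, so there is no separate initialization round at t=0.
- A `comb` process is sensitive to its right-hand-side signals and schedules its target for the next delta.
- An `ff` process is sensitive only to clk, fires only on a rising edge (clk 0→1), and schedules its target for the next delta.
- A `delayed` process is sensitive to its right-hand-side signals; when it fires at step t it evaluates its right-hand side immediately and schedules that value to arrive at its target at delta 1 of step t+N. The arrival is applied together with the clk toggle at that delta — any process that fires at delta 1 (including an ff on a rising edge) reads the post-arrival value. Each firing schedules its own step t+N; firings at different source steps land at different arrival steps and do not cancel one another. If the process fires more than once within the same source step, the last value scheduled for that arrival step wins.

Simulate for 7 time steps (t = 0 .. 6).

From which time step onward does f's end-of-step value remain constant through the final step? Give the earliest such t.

t=0 Δ0: m=0 clk=0 h=0 d=0 b=0 k=0 f=0 g=0 a=0 j=0 c=1
  Δ1: clk:0→1
  Δ2: m:0→1
  Δ3: a:0→1, j:0→1
  (3Δ to stable)
t=1 Δ0: m=1 clk=1 h=0 d=0 b=0 k=0 f=0 g=0 a=1 j=1 c=1
  Δ1: clk:1→0
  (1Δ to stable)
t=2 Δ0: m=1 clk=0 h=0 d=0 b=0 k=0 f=0 g=0 a=1 j=1 c=1
  Δ1: clk:0→1
  Δ2: f:0→1
  (2Δ to stable)
t=3 Δ0: m=1 clk=1 h=0 d=0 b=0 k=0 f=1 g=0 a=1 j=1 c=1
  Δ1: clk:1→0
  (1Δ to stable)
t=4 Δ0: m=1 clk=0 h=0 d=0 b=0 k=0 f=1 g=0 a=1 j=1 c=1
  Δ1: clk:0→1
  (1Δ to stable)
t=5 Δ0: m=1 clk=1 h=0 d=0 b=0 k=0 f=1 g=0 a=1 j=1 c=1
  Δ1: clk:1→0
  (1Δ to stable)
t=6 Δ0: m=1 clk=0 h=0 d=0 b=0 k=0 f=1 g=0 a=1 j=1 c=1
  Δ1: clk:0→1
  (1Δ to stable)

2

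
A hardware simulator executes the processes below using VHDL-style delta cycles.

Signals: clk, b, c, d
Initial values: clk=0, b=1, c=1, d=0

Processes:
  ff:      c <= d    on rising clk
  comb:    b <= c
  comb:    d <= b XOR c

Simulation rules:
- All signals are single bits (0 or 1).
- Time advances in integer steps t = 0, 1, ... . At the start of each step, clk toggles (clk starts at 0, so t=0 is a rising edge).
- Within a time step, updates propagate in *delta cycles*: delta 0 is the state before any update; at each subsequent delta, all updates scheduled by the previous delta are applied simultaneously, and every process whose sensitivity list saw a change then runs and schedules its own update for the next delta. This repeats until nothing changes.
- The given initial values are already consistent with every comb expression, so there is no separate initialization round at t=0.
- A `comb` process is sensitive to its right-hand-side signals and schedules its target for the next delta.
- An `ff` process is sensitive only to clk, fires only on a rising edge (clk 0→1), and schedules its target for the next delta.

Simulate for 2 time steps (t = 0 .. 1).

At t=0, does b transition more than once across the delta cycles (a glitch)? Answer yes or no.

[bits: b,d,clk,c]
t=0: Δ0=1001 Δ1=1011 Δ2=1010 Δ3=0110 Δ4=0010 | 4Δ
t=1: Δ0=0010 Δ1=0000 | 1Δ

no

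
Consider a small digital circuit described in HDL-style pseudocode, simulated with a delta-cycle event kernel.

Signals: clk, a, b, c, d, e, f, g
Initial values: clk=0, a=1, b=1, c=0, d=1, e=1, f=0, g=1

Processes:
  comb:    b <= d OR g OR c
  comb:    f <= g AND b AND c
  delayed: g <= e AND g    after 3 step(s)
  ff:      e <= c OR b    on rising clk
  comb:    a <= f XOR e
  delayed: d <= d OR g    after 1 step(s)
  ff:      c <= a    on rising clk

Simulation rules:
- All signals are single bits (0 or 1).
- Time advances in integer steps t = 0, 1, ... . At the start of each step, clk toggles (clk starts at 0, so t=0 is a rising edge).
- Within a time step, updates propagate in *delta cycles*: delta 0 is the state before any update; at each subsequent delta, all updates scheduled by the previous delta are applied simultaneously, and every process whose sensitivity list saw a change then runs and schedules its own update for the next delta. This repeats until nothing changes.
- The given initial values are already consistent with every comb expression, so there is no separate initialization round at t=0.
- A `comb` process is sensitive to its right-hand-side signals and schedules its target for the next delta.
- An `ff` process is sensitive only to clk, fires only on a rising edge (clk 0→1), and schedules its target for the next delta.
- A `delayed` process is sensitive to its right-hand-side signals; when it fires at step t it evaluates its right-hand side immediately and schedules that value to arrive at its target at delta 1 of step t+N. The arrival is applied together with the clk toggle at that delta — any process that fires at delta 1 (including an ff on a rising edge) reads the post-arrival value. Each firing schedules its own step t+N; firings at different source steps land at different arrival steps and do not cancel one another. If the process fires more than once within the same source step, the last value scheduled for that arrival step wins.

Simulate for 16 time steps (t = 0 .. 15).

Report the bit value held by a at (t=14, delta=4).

1

[bits: f,clk,a,c,d,g,b,e]
t=0: Δ0=00101111 Δ1=01101111 Δ2=01111111 Δ3=11111111 Δ4=11011111 | 4Δ
t=1: Δ0=11011111 Δ1=10011111 | 1Δ
t=2: Δ0=10011111 Δ1=11011111 Δ2=11001111 Δ3=01001111 Δ4=01101111 | 4Δ
t=3: Δ0=01101111 Δ1=00101111 | 1Δ
t=4: Δ0=00101111 Δ1=01101111 Δ2=01111111 Δ3=11111111 Δ4=11011111 | 4Δ
t=5: Δ0=11011111 Δ1=10011111 | 1Δ
t=6: Δ0=10011111 Δ1=11011111 Δ2=11001111 Δ3=01001111 Δ4=01101111 | 4Δ
t=7: Δ0=01101111 Δ1=00101111 | 1Δ
t=8: Δ0=00101111 Δ1=01101111 Δ2=01111111 Δ3=11111111 Δ4=11011111 | 4Δ
t=9: Δ0=11011111 Δ1=10011111 | 1Δ
t=10: Δ0=10011111 Δ1=11011111 Δ2=11001111 Δ3=01001111 Δ4=01101111 | 4Δ
t=11: Δ0=01101111 Δ1=00101111 | 1Δ
t=12: Δ0=00101111 Δ1=01101111 Δ2=01111111 Δ3=11111111 Δ4=11011111 | 4Δ
t=13: Δ0=11011111 Δ1=10011111 | 1Δ
t=14: Δ0=10011111 Δ1=11011111 Δ2=11001111 Δ3=01001111 Δ4=01101111 | 4Δ
t=15: Δ0=01101111 Δ1=00101111 | 1Δ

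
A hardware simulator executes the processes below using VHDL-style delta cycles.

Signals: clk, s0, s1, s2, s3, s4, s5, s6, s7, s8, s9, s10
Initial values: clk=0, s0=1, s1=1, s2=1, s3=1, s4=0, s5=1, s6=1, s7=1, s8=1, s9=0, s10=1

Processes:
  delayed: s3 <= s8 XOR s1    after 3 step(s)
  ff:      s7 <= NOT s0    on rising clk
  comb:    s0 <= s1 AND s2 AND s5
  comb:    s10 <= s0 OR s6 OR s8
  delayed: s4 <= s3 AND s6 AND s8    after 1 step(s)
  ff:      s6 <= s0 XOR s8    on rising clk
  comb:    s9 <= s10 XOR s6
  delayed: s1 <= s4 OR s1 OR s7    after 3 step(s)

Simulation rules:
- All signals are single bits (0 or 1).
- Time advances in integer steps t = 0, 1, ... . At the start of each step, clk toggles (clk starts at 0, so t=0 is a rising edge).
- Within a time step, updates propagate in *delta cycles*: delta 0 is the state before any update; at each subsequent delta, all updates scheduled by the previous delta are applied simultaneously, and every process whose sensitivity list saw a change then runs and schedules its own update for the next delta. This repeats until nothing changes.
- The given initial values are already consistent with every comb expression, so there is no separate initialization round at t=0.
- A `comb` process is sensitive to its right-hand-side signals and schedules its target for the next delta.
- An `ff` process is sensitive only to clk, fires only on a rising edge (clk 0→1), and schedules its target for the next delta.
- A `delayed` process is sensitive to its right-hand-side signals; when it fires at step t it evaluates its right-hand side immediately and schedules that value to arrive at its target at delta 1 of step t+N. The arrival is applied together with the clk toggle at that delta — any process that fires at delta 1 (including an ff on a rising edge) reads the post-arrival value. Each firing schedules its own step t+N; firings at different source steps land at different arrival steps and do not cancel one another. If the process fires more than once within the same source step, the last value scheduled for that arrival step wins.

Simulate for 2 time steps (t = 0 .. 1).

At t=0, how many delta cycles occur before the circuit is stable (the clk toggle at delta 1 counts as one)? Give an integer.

[bits: s1,s7,s10,s5,s2,s4,s9,s8,s6,s3,clk,s0]
t=0: Δ0=111110011101 Δ1=111110011111 Δ2=101110010111 Δ3=101110110111 | 3Δ
t=1: Δ0=101110110111 Δ1=101110110101 | 1Δ

3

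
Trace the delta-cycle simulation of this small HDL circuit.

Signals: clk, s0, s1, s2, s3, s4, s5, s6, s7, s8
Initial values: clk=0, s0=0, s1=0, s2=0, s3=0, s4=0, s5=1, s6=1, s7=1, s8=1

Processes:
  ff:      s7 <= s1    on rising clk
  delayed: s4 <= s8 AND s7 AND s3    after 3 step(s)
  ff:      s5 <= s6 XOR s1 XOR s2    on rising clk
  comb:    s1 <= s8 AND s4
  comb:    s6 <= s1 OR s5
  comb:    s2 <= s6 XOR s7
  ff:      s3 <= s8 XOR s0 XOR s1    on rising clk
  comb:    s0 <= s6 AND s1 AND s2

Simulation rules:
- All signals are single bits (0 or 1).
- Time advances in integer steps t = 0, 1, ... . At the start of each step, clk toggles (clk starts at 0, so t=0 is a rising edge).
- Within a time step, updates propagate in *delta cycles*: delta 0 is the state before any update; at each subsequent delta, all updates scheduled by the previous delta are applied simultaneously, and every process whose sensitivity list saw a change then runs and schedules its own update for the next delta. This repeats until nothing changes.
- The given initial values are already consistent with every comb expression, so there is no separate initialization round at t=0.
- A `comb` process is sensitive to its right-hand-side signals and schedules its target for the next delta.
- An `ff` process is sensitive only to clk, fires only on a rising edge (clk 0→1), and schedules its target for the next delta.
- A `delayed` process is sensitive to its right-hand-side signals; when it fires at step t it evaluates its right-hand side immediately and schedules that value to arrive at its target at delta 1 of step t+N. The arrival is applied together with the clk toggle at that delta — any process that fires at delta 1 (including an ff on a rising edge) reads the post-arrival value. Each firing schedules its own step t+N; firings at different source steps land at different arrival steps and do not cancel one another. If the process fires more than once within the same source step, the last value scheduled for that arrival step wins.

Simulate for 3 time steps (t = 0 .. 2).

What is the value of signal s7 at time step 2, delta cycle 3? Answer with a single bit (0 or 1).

0

t0.Δ0 s2=0 s0=0 clk=0 s5=1 s3=0 s8=1 s1=0 s4=0 s6=1 s7=1
t0.Δ1 s2=0 s0=0 clk=1 s5=1 s3=0 s8=1 s1=0 s4=0 s6=1 s7=1
t0.Δ2 s2=0 s0=0 clk=1 s5=1 s3=1 s8=1 s1=0 s4=0 s6=1 s7=0
t0.Δ3 s2=1 s0=0 clk=1 s5=1 s3=1 s8=1 s1=0 s4=0 s6=1 s7=0
t1.Δ0 s2=1 s0=0 clk=1 s5=1 s3=1 s8=1 s1=0 s4=0 s6=1 s7=0
t1.Δ1 s2=1 s0=0 clk=0 s5=1 s3=1 s8=1 s1=0 s4=0 s6=1 s7=0
t2.Δ0 s2=1 s0=0 clk=0 s5=1 s3=1 s8=1 s1=0 s4=0 s6=1 s7=0
t2.Δ1 s2=1 s0=0 clk=1 s5=1 s3=1 s8=1 s1=0 s4=0 s6=1 s7=0
t2.Δ2 s2=1 s0=0 clk=1 s5=0 s3=1 s8=1 s1=0 s4=0 s6=1 s7=0
t2.Δ3 s2=1 s0=0 clk=1 s5=0 s3=1 s8=1 s1=0 s4=0 s6=0 s7=0
t2.Δ4 s2=0 s0=0 clk=1 s5=0 s3=1 s8=1 s1=0 s4=0 s6=0 s7=0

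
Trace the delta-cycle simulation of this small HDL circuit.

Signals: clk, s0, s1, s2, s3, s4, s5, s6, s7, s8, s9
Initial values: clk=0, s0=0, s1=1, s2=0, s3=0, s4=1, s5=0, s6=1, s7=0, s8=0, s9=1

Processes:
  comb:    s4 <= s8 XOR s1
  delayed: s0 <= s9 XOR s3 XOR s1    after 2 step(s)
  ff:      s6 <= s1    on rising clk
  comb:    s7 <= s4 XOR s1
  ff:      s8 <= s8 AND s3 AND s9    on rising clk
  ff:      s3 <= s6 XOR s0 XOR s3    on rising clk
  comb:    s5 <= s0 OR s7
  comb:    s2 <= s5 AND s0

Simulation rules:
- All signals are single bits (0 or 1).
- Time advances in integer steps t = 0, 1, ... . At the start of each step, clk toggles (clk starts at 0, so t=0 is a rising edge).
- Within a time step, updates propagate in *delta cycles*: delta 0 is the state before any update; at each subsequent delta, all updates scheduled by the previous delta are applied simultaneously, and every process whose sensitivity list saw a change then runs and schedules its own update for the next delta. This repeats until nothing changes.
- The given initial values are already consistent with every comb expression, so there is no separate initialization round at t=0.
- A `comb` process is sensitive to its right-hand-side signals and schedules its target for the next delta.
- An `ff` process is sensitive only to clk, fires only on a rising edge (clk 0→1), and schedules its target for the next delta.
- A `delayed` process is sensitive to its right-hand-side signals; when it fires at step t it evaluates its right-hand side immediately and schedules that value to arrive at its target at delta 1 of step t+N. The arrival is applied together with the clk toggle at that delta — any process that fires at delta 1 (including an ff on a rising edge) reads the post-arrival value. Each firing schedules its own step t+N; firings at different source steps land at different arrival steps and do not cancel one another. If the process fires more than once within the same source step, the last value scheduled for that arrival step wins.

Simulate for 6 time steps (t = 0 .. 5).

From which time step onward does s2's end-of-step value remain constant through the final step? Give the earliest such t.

[bits: s8,s7,s4,s1,s5,s0,s9,s3,s6,clk,s2]
t=0: Δ0=00110010100 Δ1=00110010110 Δ2=00110011110 | 2Δ
t=1: Δ0=00110011110 Δ1=00110011100 | 1Δ
t=2: Δ0=00110011100 Δ1=00110111110 Δ2=00111111110 Δ3=00111111111 | 3Δ
t=3: Δ0=00111111111 Δ1=00111111101 | 1Δ
t=4: Δ0=00111111101 Δ1=00111111111 | 1Δ
t=5: Δ0=00111111111 Δ1=00111111101 | 1Δ

2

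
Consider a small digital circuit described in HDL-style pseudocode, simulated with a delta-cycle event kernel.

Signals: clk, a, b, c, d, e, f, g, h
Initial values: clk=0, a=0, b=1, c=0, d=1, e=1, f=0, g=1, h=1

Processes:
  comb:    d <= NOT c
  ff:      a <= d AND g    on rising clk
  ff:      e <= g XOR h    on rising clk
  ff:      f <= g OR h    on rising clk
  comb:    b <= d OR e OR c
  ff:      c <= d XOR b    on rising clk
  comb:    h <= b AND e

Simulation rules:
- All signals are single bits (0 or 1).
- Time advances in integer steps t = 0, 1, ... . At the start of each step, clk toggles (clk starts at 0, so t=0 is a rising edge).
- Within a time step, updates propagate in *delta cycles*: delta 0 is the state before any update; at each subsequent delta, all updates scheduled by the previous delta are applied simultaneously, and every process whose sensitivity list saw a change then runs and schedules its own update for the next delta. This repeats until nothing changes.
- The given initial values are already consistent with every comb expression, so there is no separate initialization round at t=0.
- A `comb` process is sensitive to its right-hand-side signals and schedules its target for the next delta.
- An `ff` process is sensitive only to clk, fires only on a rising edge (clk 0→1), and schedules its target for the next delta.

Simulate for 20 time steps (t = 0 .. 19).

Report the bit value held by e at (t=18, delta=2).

1

t0.Δ0 g=1 c=0 h=1 clk=0 e=1 a=0 f=0 d=1 b=1
t0.Δ1 g=1 c=0 h=1 clk=1 e=1 a=0 f=0 d=1 b=1
t0.Δ2 g=1 c=0 h=1 clk=1 e=0 a=1 f=1 d=1 b=1
t0.Δ3 g=1 c=0 h=0 clk=1 e=0 a=1 f=1 d=1 b=1
t1.Δ0 g=1 c=0 h=0 clk=1 e=0 a=1 f=1 d=1 b=1
t1.Δ1 g=1 c=0 h=0 clk=0 e=0 a=1 f=1 d=1 b=1
t2.Δ0 g=1 c=0 h=0 clk=0 e=0 a=1 f=1 d=1 b=1
t2.Δ1 g=1 c=0 h=0 clk=1 e=0 a=1 f=1 d=1 b=1
t2.Δ2 g=1 c=0 h=0 clk=1 e=1 a=1 f=1 d=1 b=1
t2.Δ3 g=1 c=0 h=1 clk=1 e=1 a=1 f=1 d=1 b=1
t3.Δ0 g=1 c=0 h=1 clk=1 e=1 a=1 f=1 d=1 b=1
t3.Δ1 g=1 c=0 h=1 clk=0 e=1 a=1 f=1 d=1 b=1
t4.Δ0 g=1 c=0 h=1 clk=0 e=1 a=1 f=1 d=1 b=1
t4.Δ1 g=1 c=0 h=1 clk=1 e=1 a=1 f=1 d=1 b=1
t4.Δ2 g=1 c=0 h=1 clk=1 e=0 a=1 f=1 d=1 b=1
t4.Δ3 g=1 c=0 h=0 clk=1 e=0 a=1 f=1 d=1 b=1
t5.Δ0 g=1 c=0 h=0 clk=1 e=0 a=1 f=1 d=1 b=1
t5.Δ1 g=1 c=0 h=0 clk=0 e=0 a=1 f=1 d=1 b=1
t6.Δ0 g=1 c=0 h=0 clk=0 e=0 a=1 f=1 d=1 b=1
t6.Δ1 g=1 c=0 h=0 clk=1 e=0 a=1 f=1 d=1 b=1
t6.Δ2 g=1 c=0 h=0 clk=1 e=1 a=1 f=1 d=1 b=1
t6.Δ3 g=1 c=0 h=1 clk=1 e=1 a=1 f=1 d=1 b=1
t7.Δ0 g=1 c=0 h=1 clk=1 e=1 a=1 f=1 d=1 b=1
t7.Δ1 g=1 c=0 h=1 clk=0 e=1 a=1 f=1 d=1 b=1
t8.Δ0 g=1 c=0 h=1 clk=0 e=1 a=1 f=1 d=1 b=1
t8.Δ1 g=1 c=0 h=1 clk=1 e=1 a=1 f=1 d=1 b=1
t8.Δ2 g=1 c=0 h=1 clk=1 e=0 a=1 f=1 d=1 b=1
t8.Δ3 g=1 c=0 h=0 clk=1 e=0 a=1 f=1 d=1 b=1
t9.Δ0 g=1 c=0 h=0 clk=1 e=0 a=1 f=1 d=1 b=1
t9.Δ1 g=1 c=0 h=0 clk=0 e=0 a=1 f=1 d=1 b=1
t10.Δ0 g=1 c=0 h=0 clk=0 e=0 a=1 f=1 d=1 b=1
t10.Δ1 g=1 c=0 h=0 clk=1 e=0 a=1 f=1 d=1 b=1
t10.Δ2 g=1 c=0 h=0 clk=1 e=1 a=1 f=1 d=1 b=1
t10.Δ3 g=1 c=0 h=1 clk=1 e=1 a=1 f=1 d=1 b=1
t11.Δ0 g=1 c=0 h=1 clk=1 e=1 a=1 f=1 d=1 b=1
t11.Δ1 g=1 c=0 h=1 clk=0 e=1 a=1 f=1 d=1 b=1
t12.Δ0 g=1 c=0 h=1 clk=0 e=1 a=1 f=1 d=1 b=1
t12.Δ1 g=1 c=0 h=1 clk=1 e=1 a=1 f=1 d=1 b=1
t12.Δ2 g=1 c=0 h=1 clk=1 e=0 a=1 f=1 d=1 b=1
t12.Δ3 g=1 c=0 h=0 clk=1 e=0 a=1 f=1 d=1 b=1
t13.Δ0 g=1 c=0 h=0 clk=1 e=0 a=1 f=1 d=1 b=1
t13.Δ1 g=1 c=0 h=0 clk=0 e=0 a=1 f=1 d=1 b=1
t14.Δ0 g=1 c=0 h=0 clk=0 e=0 a=1 f=1 d=1 b=1
t14.Δ1 g=1 c=0 h=0 clk=1 e=0 a=1 f=1 d=1 b=1
t14.Δ2 g=1 c=0 h=0 clk=1 e=1 a=1 f=1 d=1 b=1
t14.Δ3 g=1 c=0 h=1 clk=1 e=1 a=1 f=1 d=1 b=1
t15.Δ0 g=1 c=0 h=1 clk=1 e=1 a=1 f=1 d=1 b=1
t15.Δ1 g=1 c=0 h=1 clk=0 e=1 a=1 f=1 d=1 b=1
t16.Δ0 g=1 c=0 h=1 clk=0 e=1 a=1 f=1 d=1 b=1
t16.Δ1 g=1 c=0 h=1 clk=1 e=1 a=1 f=1 d=1 b=1
t16.Δ2 g=1 c=0 h=1 clk=1 e=0 a=1 f=1 d=1 b=1
t16.Δ3 g=1 c=0 h=0 clk=1 e=0 a=1 f=1 d=1 b=1
t17.Δ0 g=1 c=0 h=0 clk=1 e=0 a=1 f=1 d=1 b=1
t17.Δ1 g=1 c=0 h=0 clk=0 e=0 a=1 f=1 d=1 b=1
t18.Δ0 g=1 c=0 h=0 clk=0 e=0 a=1 f=1 d=1 b=1
t18.Δ1 g=1 c=0 h=0 clk=1 e=0 a=1 f=1 d=1 b=1
t18.Δ2 g=1 c=0 h=0 clk=1 e=1 a=1 f=1 d=1 b=1
t18.Δ3 g=1 c=0 h=1 clk=1 e=1 a=1 f=1 d=1 b=1
t19.Δ0 g=1 c=0 h=1 clk=1 e=1 a=1 f=1 d=1 b=1
t19.Δ1 g=1 c=0 h=1 clk=0 e=1 a=1 f=1 d=1 b=1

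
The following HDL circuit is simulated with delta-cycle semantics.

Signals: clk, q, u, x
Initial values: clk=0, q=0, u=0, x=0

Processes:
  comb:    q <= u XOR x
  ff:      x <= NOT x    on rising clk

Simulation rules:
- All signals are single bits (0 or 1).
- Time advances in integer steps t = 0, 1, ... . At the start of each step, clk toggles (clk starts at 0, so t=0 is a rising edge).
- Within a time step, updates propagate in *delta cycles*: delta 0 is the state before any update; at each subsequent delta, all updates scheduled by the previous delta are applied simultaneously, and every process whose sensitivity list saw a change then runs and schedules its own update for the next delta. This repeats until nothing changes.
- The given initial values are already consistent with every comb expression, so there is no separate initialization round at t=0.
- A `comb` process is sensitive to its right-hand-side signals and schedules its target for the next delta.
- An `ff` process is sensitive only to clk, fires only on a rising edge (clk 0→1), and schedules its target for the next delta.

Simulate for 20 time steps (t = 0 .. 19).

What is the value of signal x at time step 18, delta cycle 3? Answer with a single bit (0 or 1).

0

t=0 Δ0: u=0 clk=0 q=0 x=0
  Δ1: clk:0→1
  Δ2: x:0→1
  Δ3: q:0→1
  (3Δ to stable)
t=1 Δ0: u=0 clk=1 q=1 x=1
  Δ1: clk:1→0
  (1Δ to stable)
t=2 Δ0: u=0 clk=0 q=1 x=1
  Δ1: clk:0→1
  Δ2: x:1→0
  Δ3: q:1→0
  (3Δ to stable)
t=3 Δ0: u=0 clk=1 q=0 x=0
  Δ1: clk:1→0
  (1Δ to stable)
t=4 Δ0: u=0 clk=0 q=0 x=0
  Δ1: clk:0→1
  Δ2: x:0→1
  Δ3: q:0→1
  (3Δ to stable)
t=5 Δ0: u=0 clk=1 q=1 x=1
  Δ1: clk:1→0
  (1Δ to stable)
t=6 Δ0: u=0 clk=0 q=1 x=1
  Δ1: clk:0→1
  Δ2: x:1→0
  Δ3: q:1→0
  (3Δ to stable)
t=7 Δ0: u=0 clk=1 q=0 x=0
  Δ1: clk:1→0
  (1Δ to stable)
t=8 Δ0: u=0 clk=0 q=0 x=0
  Δ1: clk:0→1
  Δ2: x:0→1
  Δ3: q:0→1
  (3Δ to stable)
t=9 Δ0: u=0 clk=1 q=1 x=1
  Δ1: clk:1→0
  (1Δ to stable)
t=10 Δ0: u=0 clk=0 q=1 x=1
  Δ1: clk:0→1
  Δ2: x:1→0
  Δ3: q:1→0
  (3Δ to stable)
t=11 Δ0: u=0 clk=1 q=0 x=0
  Δ1: clk:1→0
  (1Δ to stable)
t=12 Δ0: u=0 clk=0 q=0 x=0
  Δ1: clk:0→1
  Δ2: x:0→1
  Δ3: q:0→1
  (3Δ to stable)
t=13 Δ0: u=0 clk=1 q=1 x=1
  Δ1: clk:1→0
  (1Δ to stable)
t=14 Δ0: u=0 clk=0 q=1 x=1
  Δ1: clk:0→1
  Δ2: x:1→0
  Δ3: q:1→0
  (3Δ to stable)
t=15 Δ0: u=0 clk=1 q=0 x=0
  Δ1: clk:1→0
  (1Δ to stable)
t=16 Δ0: u=0 clk=0 q=0 x=0
  Δ1: clk:0→1
  Δ2: x:0→1
  Δ3: q:0→1
  (3Δ to stable)
t=17 Δ0: u=0 clk=1 q=1 x=1
  Δ1: clk:1→0
  (1Δ to stable)
t=18 Δ0: u=0 clk=0 q=1 x=1
  Δ1: clk:0→1
  Δ2: x:1→0
  Δ3: q:1→0
  (3Δ to stable)
t=19 Δ0: u=0 clk=1 q=0 x=0
  Δ1: clk:1→0
  (1Δ to stable)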